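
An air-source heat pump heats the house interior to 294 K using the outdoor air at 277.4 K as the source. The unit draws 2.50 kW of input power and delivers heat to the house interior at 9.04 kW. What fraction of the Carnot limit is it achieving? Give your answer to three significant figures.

COP_actual = Q̇_H/Ẇ = 9.040/2.500 = 3.616.
The reservoir spacing is ΔT = 294 − 277.4 = 16.60 K.
COP_Carnot = T_H/ΔT = 294.00/16.60 = 17.71.
η_II = COP_actual/COP_Carnot = 3.616/17.71 = 0.2042.

0.204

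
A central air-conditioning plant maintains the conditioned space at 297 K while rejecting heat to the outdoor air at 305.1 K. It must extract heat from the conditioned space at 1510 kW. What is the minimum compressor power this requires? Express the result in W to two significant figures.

41000 W

The reservoir spacing is ΔT = 305.1 − 297 = 8.100 K.
COP_Carnot = T_C/ΔT = 297.00/8.100 = 36.67.
Ẇ_min = Q̇/COP_Carnot = 1510/36.67 = 41.18 kW = 41180 W.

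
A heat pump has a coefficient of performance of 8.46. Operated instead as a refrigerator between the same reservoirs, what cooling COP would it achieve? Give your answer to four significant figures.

7.460

Since Q_H = Q_C + W for any cycle, COP_R = Q_C/W = Q_H/W − 1.
COP_R = 8.46 − 1 = 7.46.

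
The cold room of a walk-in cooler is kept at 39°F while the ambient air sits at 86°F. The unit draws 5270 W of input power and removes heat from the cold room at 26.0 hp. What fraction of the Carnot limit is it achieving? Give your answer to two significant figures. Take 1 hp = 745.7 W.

0.35

Converting, Q̇_C = 26.00 hp = 19390 W, so COP_actual = Q̇_C/Ẇ = 19390/5270 = 3.679.
In absolute terms T_C = 277.04 K and T_H = 303.15 K, so ΔT = 26.11 K.
COP_Carnot = T_C/ΔT = 277.04/26.11 = 10.61.
η_II = COP_actual/COP_Carnot = 3.679/10.61 = 0.3467.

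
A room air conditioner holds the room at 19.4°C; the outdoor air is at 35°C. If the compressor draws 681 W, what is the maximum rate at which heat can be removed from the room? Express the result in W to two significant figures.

13000 W

In absolute terms T_C = 292.55 K and T_H = 308.15 K, so ΔT = 15.60 K.
COP_Carnot = T_C/ΔT = 292.55/15.60 = 18.75.
Q̇_max = COP_Carnot × Ẇ = 18.75 × 681.0 W = 12770 W.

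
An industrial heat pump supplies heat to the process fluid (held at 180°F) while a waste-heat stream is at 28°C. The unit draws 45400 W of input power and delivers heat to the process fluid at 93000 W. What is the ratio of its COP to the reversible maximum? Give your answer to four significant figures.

COP_actual = Q̇_H/Ẇ = 93000/45400 = 2.048.
In absolute terms T_C = 301.15 K and T_H = 355.37 K, so ΔT = 54.22 K.
COP_Carnot = T_H/ΔT = 355.37/54.22 = 6.554.
η_II = COP_actual/COP_Carnot = 2.048/6.554 = 0.3126.

0.3126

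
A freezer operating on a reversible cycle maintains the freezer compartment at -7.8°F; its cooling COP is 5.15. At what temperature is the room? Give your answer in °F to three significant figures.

79.9 °F

COP_R = T_C/(T_H − T_C) gives T_H − T_C = T_C/COP.
With T_C = 251.04 K, T_H = 251.04 × (1 + 1/5.15) = 299.78 K.
Converting, 299.78 K = 79.94°F.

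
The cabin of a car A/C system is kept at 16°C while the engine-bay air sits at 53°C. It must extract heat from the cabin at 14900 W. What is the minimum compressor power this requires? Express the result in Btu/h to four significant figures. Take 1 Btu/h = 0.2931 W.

6505 Btu/h

In absolute terms T_C = 289.15 K and T_H = 326.15 K, so ΔT = 37.00 K.
COP_Carnot = T_C/ΔT = 289.15/37.00 = 7.815.
Ẇ_min = Q̇/COP_Carnot = 14900/7.815 = 1907 W = 6505 Btu/h.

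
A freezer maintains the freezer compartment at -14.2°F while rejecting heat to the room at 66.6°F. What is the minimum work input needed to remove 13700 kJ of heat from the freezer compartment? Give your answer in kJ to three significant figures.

2480 kJ

In absolute terms T_C = 247.48 K and T_H = 292.37 K, so ΔT = 44.89 K.
The reversible limit is COP_R = T_C/ΔT = 5.513, so W_min = Q_C/COP = Q_C·ΔT/T_C.
W_min = 13700 × 44.89/247.48 = 2485 kJ.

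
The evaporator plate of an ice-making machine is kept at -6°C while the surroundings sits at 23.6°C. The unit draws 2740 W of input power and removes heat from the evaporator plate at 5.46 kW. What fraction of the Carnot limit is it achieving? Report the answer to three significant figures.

Converting, Q̇_C = 5.460 kW = 5460 W, so COP_actual = Q̇_C/Ẇ = 5460/2740 = 1.993.
In absolute terms T_C = 267.15 K and T_H = 296.75 K, so ΔT = 29.60 K.
COP_Carnot = T_C/ΔT = 267.15/29.60 = 9.025.
η_II = COP_actual/COP_Carnot = 1.993/9.025 = 0.2208.

0.221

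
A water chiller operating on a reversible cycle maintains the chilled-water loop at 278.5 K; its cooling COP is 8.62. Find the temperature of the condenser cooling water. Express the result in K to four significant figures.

COP_R = T_C/(T_H − T_C) gives T_H − T_C = T_C/COP.
With T_C = 278.50 K, T_H = 278.50 × (1 + 1/8.62) = 310.81 K.

310.8 K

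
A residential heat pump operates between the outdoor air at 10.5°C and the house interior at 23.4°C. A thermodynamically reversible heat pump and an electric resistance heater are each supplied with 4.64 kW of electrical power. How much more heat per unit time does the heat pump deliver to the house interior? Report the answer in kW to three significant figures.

In absolute terms T_C = 283.65 K and T_H = 296.55 K, so ΔT = 12.90 K.
COP_Carnot = T_H/ΔT = 296.55/12.90 = 22.99.
The heat pump delivers Q̇_H = COP × Ẇ = 106.7 kW; the resistance heater delivers Ẇ = 4.640 kW.
Extra = (COP − 1)·Ẇ = 102.0 kW.

102 kW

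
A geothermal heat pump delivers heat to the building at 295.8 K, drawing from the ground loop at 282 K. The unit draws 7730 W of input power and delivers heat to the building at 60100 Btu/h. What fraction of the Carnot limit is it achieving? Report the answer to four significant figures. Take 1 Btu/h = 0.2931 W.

Converting, Q̇_H = 60100 Btu/h = 17620 W, so COP_actual = Q̇_H/Ẇ = 17620/7730 = 2.279.
The reservoir spacing is ΔT = 295.8 − 282 = 13.80 K.
COP_Carnot = T_H/ΔT = 295.80/13.80 = 21.43.
η_II = COP_actual/COP_Carnot = 2.279/21.43 = 0.1063.

0.1063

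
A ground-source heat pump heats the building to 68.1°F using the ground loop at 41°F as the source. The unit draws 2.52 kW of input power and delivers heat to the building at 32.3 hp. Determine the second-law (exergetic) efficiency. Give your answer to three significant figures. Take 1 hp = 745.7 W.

0.491

Converting, Q̇_H = 32.30 hp = 24.09 kW, so COP_actual = Q̇_H/Ẇ = 24.09/2.520 = 9.558.
In absolute terms T_C = 278.15 K and T_H = 293.21 K, so ΔT = 15.06 K.
COP_Carnot = T_H/ΔT = 293.21/15.06 = 19.47.
η_II = COP_actual/COP_Carnot = 9.558/19.47 = 0.4908.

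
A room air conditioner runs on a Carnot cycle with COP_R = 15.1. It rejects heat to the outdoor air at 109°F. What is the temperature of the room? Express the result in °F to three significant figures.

For a Carnot refrigerator COP_R = T_C/(T_H − T_C), so T_C = COP·T_H/(1 + COP).
With T_H = 315.93 K, T_C = 15.1 × 315.93/16.10 = 296.30 K.
Converting, 296.30 K = 73.68°F.

73.7 °F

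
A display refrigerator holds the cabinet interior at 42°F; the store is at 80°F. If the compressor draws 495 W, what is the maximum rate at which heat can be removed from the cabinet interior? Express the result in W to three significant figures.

In absolute terms T_C = 278.71 K and T_H = 299.82 K, so ΔT = 21.11 K.
COP_Carnot = T_C/ΔT = 278.71/21.11 = 13.20.
Q̇_max = COP_Carnot × Ẇ = 13.20 × 495.0 W = 6535 W.

6530 W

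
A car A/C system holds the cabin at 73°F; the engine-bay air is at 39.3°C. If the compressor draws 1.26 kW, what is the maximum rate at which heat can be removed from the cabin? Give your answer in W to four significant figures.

22570 W

In absolute terms T_C = 295.93 K and T_H = 312.45 K, so ΔT = 16.52 K.
COP_Carnot = T_C/ΔT = 295.93/16.52 = 17.91.
Q̇_max = COP_Carnot × Ẇ = 17.91 × 1.260 kW = 22.57 kW = 22570 W.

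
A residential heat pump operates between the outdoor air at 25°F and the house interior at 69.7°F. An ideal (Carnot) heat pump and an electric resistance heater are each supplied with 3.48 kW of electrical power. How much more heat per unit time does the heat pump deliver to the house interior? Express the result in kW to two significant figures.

In absolute terms T_C = 269.26 K and T_H = 294.09 K, so ΔT = 24.83 K.
COP_Carnot = T_H/ΔT = 294.09/24.83 = 11.84.
The heat pump delivers Q̇_H = COP × Ẇ = 41.21 kW; the resistance heater delivers Ẇ = 3.480 kW.
Extra = (COP − 1)·Ẇ = 37.73 kW.

38 kW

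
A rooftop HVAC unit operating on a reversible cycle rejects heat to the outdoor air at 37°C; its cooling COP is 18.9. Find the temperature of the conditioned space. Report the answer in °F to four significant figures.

For a Carnot refrigerator COP_R = T_C/(T_H − T_C), so T_C = COP·T_H/(1 + COP).
With T_H = 310.15 K, T_C = 18.9 × 310.15/19.90 = 294.56 K.
Converting, 294.56 K = 70.55°F.

70.55 °F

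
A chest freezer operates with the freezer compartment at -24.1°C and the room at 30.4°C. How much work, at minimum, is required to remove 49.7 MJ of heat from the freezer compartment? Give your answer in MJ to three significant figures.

10.9 MJ

In absolute terms T_C = 249.05 K and T_H = 303.55 K, so ΔT = 54.50 K.
The reversible limit is COP_R = T_C/ΔT = 4.570, so W_min = Q_C/COP = Q_C·ΔT/T_C.
W_min = 49.70 × 54.50/249.05 = 10.88 MJ.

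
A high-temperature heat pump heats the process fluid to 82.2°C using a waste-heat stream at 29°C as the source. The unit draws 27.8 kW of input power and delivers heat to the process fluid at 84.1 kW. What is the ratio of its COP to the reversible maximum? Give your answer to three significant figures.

0.453

COP_actual = Q̇_H/Ẇ = 84.10/27.80 = 3.025.
In absolute terms T_C = 302.15 K and T_H = 355.35 K, so ΔT = 53.20 K.
COP_Carnot = T_H/ΔT = 355.35/53.20 = 6.680.
η_II = COP_actual/COP_Carnot = 3.025/6.680 = 0.4529.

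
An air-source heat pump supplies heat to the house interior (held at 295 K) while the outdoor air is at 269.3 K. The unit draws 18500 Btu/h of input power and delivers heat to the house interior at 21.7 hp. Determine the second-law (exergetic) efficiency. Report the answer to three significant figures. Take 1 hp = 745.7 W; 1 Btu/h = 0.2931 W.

0.260

Converting, Q̇_H = 21.70 hp = 55210 Btu/h, so COP_actual = Q̇_H/Ẇ = 55210/18500 = 2.984.
The reservoir spacing is ΔT = 295 − 269.3 = 25.70 K.
COP_Carnot = T_H/ΔT = 295.00/25.70 = 11.48.
η_II = COP_actual/COP_Carnot = 2.984/11.48 = 0.2600.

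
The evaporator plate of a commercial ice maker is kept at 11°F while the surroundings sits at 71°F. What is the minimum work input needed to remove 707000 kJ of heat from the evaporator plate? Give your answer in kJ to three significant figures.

90100 kJ

In absolute terms T_C = 261.48 K and T_H = 294.82 K, so ΔT = 33.33 K.
The reversible limit is COP_R = T_C/ΔT = 7.845, so W_min = Q_C/COP = Q_C·ΔT/T_C.
W_min = 707000 × 33.33/261.48 = 90130 kJ.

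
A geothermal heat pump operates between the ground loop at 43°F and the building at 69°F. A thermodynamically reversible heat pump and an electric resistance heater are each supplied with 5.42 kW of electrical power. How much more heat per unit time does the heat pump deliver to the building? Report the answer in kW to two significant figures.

100 kW

In absolute terms T_C = 279.26 K and T_H = 293.71 K, so ΔT = 14.44 K.
COP_Carnot = T_H/ΔT = 293.71/14.44 = 20.33.
The heat pump delivers Q̇_H = COP × Ẇ = 110.2 kW; the resistance heater delivers Ẇ = 5.420 kW.
Extra = (COP − 1)·Ẇ = 104.8 kW.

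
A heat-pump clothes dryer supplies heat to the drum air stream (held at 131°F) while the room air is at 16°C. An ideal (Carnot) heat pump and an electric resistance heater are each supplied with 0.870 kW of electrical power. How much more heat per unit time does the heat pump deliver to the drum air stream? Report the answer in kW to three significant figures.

6.45 kW

In absolute terms T_C = 289.15 K and T_H = 328.15 K, so ΔT = 39.00 K.
COP_Carnot = T_H/ΔT = 328.15/39.00 = 8.414.
The heat pump delivers Q̇_H = COP × Ẇ = 7.320 kW; the resistance heater delivers Ẇ = 0.8700 kW.
Extra = (COP − 1)·Ẇ = 6.450 kW.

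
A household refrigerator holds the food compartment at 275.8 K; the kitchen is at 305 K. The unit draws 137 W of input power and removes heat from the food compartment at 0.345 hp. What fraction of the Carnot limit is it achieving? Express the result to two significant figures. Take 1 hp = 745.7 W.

0.20

Converting, Q̇_C = 0.3450 hp = 257.3 W, so COP_actual = Q̇_C/Ẇ = 257.3/137.0 = 1.878.
The reservoir spacing is ΔT = 305 − 275.8 = 29.20 K.
COP_Carnot = T_C/ΔT = 275.80/29.20 = 9.445.
η_II = COP_actual/COP_Carnot = 1.878/9.445 = 0.1988.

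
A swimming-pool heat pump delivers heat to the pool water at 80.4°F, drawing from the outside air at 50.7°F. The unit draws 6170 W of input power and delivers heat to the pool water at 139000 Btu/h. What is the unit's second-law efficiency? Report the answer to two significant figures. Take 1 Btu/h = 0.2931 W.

0.36

Converting, Q̇_H = 139000 Btu/h = 40740 W, so COP_actual = Q̇_H/Ẇ = 40740/6170 = 6.603.
In absolute terms T_C = 283.54 K and T_H = 300.04 K, so ΔT = 16.50 K.
COP_Carnot = T_H/ΔT = 300.04/16.50 = 18.18.
η_II = COP_actual/COP_Carnot = 6.603/18.18 = 0.3631.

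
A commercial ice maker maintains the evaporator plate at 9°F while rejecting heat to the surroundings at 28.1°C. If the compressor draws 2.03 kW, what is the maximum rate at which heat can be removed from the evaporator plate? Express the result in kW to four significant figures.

In absolute terms T_C = 260.37 K and T_H = 301.25 K, so ΔT = 40.88 K.
COP_Carnot = T_C/ΔT = 260.37/40.88 = 6.370.
Q̇_max = COP_Carnot × Ẇ = 6.370 × 2.030 kW = 12.93 kW.

12.93 kW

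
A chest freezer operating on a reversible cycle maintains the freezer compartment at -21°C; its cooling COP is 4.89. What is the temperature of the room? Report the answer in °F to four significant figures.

87.02 °F

COP_R = T_C/(T_H − T_C) gives T_H − T_C = T_C/COP.
With T_C = 252.15 K, T_H = 252.15 × (1 + 1/4.89) = 303.71 K.
Converting, 303.71 K = 87.02°F.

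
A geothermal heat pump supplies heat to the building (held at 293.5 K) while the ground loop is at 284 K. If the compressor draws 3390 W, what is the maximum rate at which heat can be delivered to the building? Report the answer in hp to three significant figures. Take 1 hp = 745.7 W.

140 hp

The reservoir spacing is ΔT = 293.5 − 284 = 9.500 K.
COP_Carnot = T_H/ΔT = 293.50/9.500 = 30.89.
Q̇_max = COP_Carnot × Ẇ = 30.89 × 3390 W = 104700 W = 140.4 hp.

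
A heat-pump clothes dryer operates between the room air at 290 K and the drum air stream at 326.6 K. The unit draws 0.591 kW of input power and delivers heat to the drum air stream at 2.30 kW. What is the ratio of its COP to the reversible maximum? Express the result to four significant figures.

COP_actual = Q̇_H/Ẇ = 2.300/0.5910 = 3.892.
The reservoir spacing is ΔT = 326.6 − 290 = 36.60 K.
COP_Carnot = T_H/ΔT = 326.60/36.60 = 8.923.
η_II = COP_actual/COP_Carnot = 3.892/8.923 = 0.4361.

0.4361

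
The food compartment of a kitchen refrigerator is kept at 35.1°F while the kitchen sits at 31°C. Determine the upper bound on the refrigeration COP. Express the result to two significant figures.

9.4

In absolute terms T_C = 274.87 K and T_H = 304.15 K, so ΔT = 29.28 K.
For a reversible cycle, COP_Carnot = T_C/ΔT = 274.87/29.28 = 9.388.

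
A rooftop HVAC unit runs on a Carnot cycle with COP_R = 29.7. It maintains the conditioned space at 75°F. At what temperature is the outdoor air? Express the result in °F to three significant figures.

93.0 °F

COP_R = T_C/(T_H − T_C) gives T_H − T_C = T_C/COP.
With T_C = 297.04 K, T_H = 297.04 × (1 + 1/29.7) = 307.04 K.
Converting, 307.04 K = 93.00°F.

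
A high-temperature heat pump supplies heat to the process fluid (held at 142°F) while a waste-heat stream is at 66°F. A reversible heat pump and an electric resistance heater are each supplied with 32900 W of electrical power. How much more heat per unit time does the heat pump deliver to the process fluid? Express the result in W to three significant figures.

228000 W

In absolute terms T_C = 292.04 K and T_H = 334.26 K, so ΔT = 42.22 K.
COP_Carnot = T_H/ΔT = 334.26/42.22 = 7.917.
The heat pump delivers Q̇_H = COP × Ẇ = 260500 W; the resistance heater delivers Ẇ = 32900 W.
Extra = (COP − 1)·Ẇ = 227600 W.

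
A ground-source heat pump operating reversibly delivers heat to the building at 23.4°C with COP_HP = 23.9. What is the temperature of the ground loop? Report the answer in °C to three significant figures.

11.0 °C

COP_HP = T_H/(T_H − T_C) gives T_H − T_C = T_H/COP.
With T_H = 296.55 K, T_C = 296.55 × (1 − 1/23.9) = 284.14 K.
Converting, 284.14 K = 10.99°C.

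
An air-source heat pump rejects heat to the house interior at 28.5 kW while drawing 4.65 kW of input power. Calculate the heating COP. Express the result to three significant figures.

6.13

The first law gives Q̇_H = Q̇_C + Ẇ, so the three rates are Q̇_C = 23.85, Q̇_H = 28.50, Ẇ = 4.650 kW.
COP_HP = Q̇_H/Ẇ = 28.50/4.650 = 6.129.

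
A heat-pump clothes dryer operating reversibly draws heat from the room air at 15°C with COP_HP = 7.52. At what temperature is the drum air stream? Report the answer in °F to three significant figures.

139 °F

COP_HP = T_H/(T_H − T_C) rearranges to T_H = COP·T_C/(COP − 1).
With T_C = 288.15 K, T_H = 7.52 × 288.15/6.520 = 332.34 K.
Converting, 332.34 K = 138.55°F.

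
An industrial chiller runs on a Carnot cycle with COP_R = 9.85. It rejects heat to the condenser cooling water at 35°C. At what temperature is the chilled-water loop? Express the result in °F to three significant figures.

43.9 °F

For a Carnot refrigerator COP_R = T_C/(T_H − T_C), so T_C = COP·T_H/(1 + COP).
With T_H = 308.15 K, T_C = 9.85 × 308.15/10.85 = 279.75 K.
Converting, 279.75 K = 43.88°F.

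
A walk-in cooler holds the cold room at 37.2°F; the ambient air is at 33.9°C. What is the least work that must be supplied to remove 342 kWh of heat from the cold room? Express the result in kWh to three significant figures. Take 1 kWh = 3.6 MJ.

In absolute terms T_C = 276.04 K and T_H = 307.05 K, so ΔT = 31.01 K.
The reversible limit is COP_R = T_C/ΔT = 8.901, so W_min = Q_C/COP = Q_C·ΔT/T_C.
W_min = 342.0 × 31.01/276.04 = 38.42 kWh.

38.4 kWh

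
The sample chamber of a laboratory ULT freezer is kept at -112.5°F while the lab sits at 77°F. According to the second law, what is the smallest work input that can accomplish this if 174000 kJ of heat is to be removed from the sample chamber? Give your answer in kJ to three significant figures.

95000 kJ

In absolute terms T_C = 192.87 K and T_H = 298.15 K, so ΔT = 105.3 K.
The reversible limit is COP_R = T_C/ΔT = 1.832, so W_min = Q_C/COP = Q_C·ΔT/T_C.
W_min = 174000 × 105.3/192.87 = 94980 kJ.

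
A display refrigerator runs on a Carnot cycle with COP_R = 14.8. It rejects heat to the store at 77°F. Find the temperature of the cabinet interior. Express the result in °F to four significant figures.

43.03 °F

For a Carnot refrigerator COP_R = T_C/(T_H − T_C), so T_C = COP·T_H/(1 + COP).
With T_H = 298.15 K, T_C = 14.8 × 298.15/15.80 = 279.28 K.
Converting, 279.28 K = 43.03°F.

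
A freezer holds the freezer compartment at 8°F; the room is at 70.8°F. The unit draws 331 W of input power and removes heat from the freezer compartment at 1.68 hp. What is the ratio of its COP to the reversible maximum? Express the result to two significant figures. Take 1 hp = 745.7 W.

Converting, Q̇_C = 1.680 hp = 1253 W, so COP_actual = Q̇_C/Ẇ = 1253/331.0 = 3.785.
In absolute terms T_C = 259.82 K and T_H = 294.71 K, so ΔT = 34.89 K.
COP_Carnot = T_C/ΔT = 259.82/34.89 = 7.447.
η_II = COP_actual/COP_Carnot = 3.785/7.447 = 0.5082.

0.51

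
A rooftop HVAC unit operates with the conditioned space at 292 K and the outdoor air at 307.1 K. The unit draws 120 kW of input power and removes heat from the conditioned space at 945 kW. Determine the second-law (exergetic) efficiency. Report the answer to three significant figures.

COP_actual = Q̇_C/Ẇ = 945.0/120.0 = 7.875.
The reservoir spacing is ΔT = 307.1 − 292 = 15.10 K.
COP_Carnot = T_C/ΔT = 292.00/15.10 = 19.34.
η_II = COP_actual/COP_Carnot = 7.875/19.34 = 0.4072.

0.407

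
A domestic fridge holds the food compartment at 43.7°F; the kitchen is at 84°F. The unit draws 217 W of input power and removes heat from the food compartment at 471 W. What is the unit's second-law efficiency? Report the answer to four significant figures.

COP_actual = Q̇_C/Ẇ = 471.0/217.0 = 2.171.
In absolute terms T_C = 279.65 K and T_H = 302.04 K, so ΔT = 22.39 K.
COP_Carnot = T_C/ΔT = 279.65/22.39 = 12.49.
η_II = COP_actual/COP_Carnot = 2.171/12.49 = 0.1738.

0.1738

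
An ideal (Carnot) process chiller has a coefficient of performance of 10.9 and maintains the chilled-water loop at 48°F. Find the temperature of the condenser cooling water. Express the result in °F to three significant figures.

94.6 °F

COP_R = T_C/(T_H − T_C) gives T_H − T_C = T_C/COP.
With T_C = 282.04 K, T_H = 282.04 × (1 + 1/10.9) = 307.91 K.
Converting, 307.91 K = 94.58°F.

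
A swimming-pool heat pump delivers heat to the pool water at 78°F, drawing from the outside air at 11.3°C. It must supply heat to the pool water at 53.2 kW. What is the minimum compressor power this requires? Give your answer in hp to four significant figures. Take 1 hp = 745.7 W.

3.405 hp

In absolute terms T_C = 284.45 K and T_H = 298.71 K, so ΔT = 14.26 K.
COP_Carnot = T_H/ΔT = 298.71/14.26 = 20.95.
Ẇ_min = Q̇/COP_Carnot = 53.20/20.95 = 2.539 kW = 3.405 hp.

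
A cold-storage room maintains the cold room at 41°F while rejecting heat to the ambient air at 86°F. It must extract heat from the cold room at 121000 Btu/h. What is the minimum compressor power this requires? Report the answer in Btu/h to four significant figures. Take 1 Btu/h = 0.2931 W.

10880 Btu/h

In absolute terms T_C = 278.15 K and T_H = 303.15 K, so ΔT = 25.00 K.
COP_Carnot = T_C/ΔT = 278.15/25.00 = 11.13.
Ẇ_min = Q̇/COP_Carnot = 121000/11.13 = 10880 Btu/h.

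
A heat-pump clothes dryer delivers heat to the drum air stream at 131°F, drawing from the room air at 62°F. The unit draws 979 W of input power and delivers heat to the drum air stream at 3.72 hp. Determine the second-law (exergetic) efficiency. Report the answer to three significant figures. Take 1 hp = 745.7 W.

Converting, Q̇_H = 3.720 hp = 2774 W, so COP_actual = Q̇_H/Ẇ = 2774/979.0 = 2.834.
In absolute terms T_C = 289.82 K and T_H = 328.15 K, so ΔT = 38.33 K.
COP_Carnot = T_H/ΔT = 328.15/38.33 = 8.560.
η_II = COP_actual/COP_Carnot = 2.834/8.560 = 0.3310.

0.331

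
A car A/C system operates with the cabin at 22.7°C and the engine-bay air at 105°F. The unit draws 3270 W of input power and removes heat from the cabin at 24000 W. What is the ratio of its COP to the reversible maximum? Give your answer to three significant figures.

0.443

COP_actual = Q̇_C/Ẇ = 24000/3270 = 7.339.
In absolute terms T_C = 295.85 K and T_H = 313.71 K, so ΔT = 17.86 K.
COP_Carnot = T_C/ΔT = 295.85/17.86 = 16.57.
η_II = COP_actual/COP_Carnot = 7.339/16.57 = 0.4430.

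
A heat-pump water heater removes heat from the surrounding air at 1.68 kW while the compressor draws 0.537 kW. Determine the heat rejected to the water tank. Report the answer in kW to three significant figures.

2.22 kW

For a cyclic device the first law requires Q̇_H = Q̇_C + Ẇ.
Q̇_H = Q̇_C + Ẇ = 2.217 kW.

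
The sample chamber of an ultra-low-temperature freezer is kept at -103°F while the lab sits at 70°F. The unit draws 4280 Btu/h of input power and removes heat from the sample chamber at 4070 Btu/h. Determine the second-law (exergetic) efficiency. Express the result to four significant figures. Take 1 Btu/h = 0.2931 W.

0.4612

COP_actual = Q̇_C/Ẇ = 4070/4280 = 0.9509.
In absolute terms T_C = 198.15 K and T_H = 294.26 K, so ΔT = 96.11 K.
COP_Carnot = T_C/ΔT = 198.15/96.11 = 2.062.
η_II = COP_actual/COP_Carnot = 0.9509/2.062 = 0.4612.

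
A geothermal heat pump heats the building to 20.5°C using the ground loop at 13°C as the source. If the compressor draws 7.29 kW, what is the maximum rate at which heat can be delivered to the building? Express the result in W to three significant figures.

In absolute terms T_C = 286.15 K and T_H = 293.65 K, so ΔT = 7.500 K.
COP_Carnot = T_H/ΔT = 293.65/7.500 = 39.15.
Q̇_max = COP_Carnot × Ẇ = 39.15 × 7.290 kW = 285.4 kW = 285400 W.

285000 W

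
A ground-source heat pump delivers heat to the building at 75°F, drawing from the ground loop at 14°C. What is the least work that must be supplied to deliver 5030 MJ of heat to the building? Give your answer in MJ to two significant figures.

170 MJ

In absolute terms T_C = 287.15 K and T_H = 297.04 K, so ΔT = 9.889 K.
The reversible limit is COP_HP = T_H/ΔT = 30.04, so W_min = Q_H/COP = Q_H·ΔT/T_H.
W_min = 5030 × 9.889/297.04 = 167.5 MJ.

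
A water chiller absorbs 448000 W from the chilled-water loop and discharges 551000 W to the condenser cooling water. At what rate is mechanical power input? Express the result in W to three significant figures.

103000 W

For a cyclic device the first law requires Q̇_H = Q̇_C + Ẇ.
Ẇ = Q̇_H − Q̇_C = 103000 W.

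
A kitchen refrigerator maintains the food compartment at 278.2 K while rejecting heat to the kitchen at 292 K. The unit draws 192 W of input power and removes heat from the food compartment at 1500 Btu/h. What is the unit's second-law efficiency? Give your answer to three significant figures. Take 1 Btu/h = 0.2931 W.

0.114

Converting, Q̇_C = 1500 Btu/h = 439.7 W, so COP_actual = Q̇_C/Ẇ = 439.7/192.0 = 2.290.
The reservoir spacing is ΔT = 292 − 278.2 = 13.80 K.
COP_Carnot = T_C/ΔT = 278.20/13.80 = 20.16.
η_II = COP_actual/COP_Carnot = 2.290/20.16 = 0.1136.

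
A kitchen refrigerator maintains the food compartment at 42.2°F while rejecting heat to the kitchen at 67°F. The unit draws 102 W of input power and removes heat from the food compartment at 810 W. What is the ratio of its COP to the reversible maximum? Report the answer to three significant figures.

0.392

COP_actual = Q̇_C/Ẇ = 810.0/102.0 = 7.941.
In absolute terms T_C = 278.82 K and T_H = 292.59 K, so ΔT = 13.78 K.
COP_Carnot = T_C/ΔT = 278.82/13.78 = 20.24.
η_II = COP_actual/COP_Carnot = 7.941/20.24 = 0.3924.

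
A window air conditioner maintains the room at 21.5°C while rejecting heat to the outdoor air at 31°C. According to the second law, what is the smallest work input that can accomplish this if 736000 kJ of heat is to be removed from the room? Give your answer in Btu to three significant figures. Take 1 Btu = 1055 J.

22500 Btu

In absolute terms T_C = 294.65 K and T_H = 304.15 K, so ΔT = 9.500 K.
The reversible limit is COP_R = T_C/ΔT = 31.02, so W_min = Q_C/COP = Q_C·ΔT/T_C.
W_min = 736000 × 9.500/294.65 = 23730 kJ = 22490 Btu.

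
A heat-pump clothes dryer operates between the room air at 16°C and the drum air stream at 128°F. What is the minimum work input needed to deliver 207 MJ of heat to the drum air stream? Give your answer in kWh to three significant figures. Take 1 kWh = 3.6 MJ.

In absolute terms T_C = 289.15 K and T_H = 326.48 K, so ΔT = 37.33 K.
The reversible limit is COP_HP = T_H/ΔT = 8.745, so W_min = Q_H/COP = Q_H·ΔT/T_H.
W_min = 207.0 × 37.33/326.48 = 23.67 MJ = 6.575 kWh.

6.58 kWh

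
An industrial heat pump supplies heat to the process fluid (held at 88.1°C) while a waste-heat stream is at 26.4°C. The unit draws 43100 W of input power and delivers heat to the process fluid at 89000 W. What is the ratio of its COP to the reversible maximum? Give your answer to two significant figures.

0.35

COP_actual = Q̇_H/Ẇ = 89000/43100 = 2.065.
In absolute terms T_C = 299.55 K and T_H = 361.25 K, so ΔT = 61.70 K.
COP_Carnot = T_H/ΔT = 361.25/61.70 = 5.855.
η_II = COP_actual/COP_Carnot = 2.065/5.855 = 0.3527.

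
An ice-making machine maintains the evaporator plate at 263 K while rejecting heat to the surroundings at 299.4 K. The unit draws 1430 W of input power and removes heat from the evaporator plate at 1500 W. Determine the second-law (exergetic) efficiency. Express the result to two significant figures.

0.15

COP_actual = Q̇_C/Ẇ = 1500/1430 = 1.049.
The reservoir spacing is ΔT = 299.4 − 263 = 36.40 K.
COP_Carnot = T_C/ΔT = 263.00/36.40 = 7.225.
η_II = COP_actual/COP_Carnot = 1.049/7.225 = 0.1452.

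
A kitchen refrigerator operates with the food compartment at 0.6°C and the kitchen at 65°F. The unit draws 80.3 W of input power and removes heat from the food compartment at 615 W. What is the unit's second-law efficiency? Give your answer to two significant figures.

0.50

COP_actual = Q̇_C/Ẇ = 615.0/80.30 = 7.659.
In absolute terms T_C = 273.75 K and T_H = 291.48 K, so ΔT = 17.73 K.
COP_Carnot = T_C/ΔT = 273.75/17.73 = 15.44.
η_II = COP_actual/COP_Carnot = 7.659/15.44 = 0.4961.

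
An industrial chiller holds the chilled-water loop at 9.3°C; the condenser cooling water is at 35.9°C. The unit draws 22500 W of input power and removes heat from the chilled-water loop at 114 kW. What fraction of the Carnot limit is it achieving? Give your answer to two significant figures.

Converting, Q̇_C = 114.0 kW = 114000 W, so COP_actual = Q̇_C/Ẇ = 114000/22500 = 5.067.
In absolute terms T_C = 282.45 K and T_H = 309.05 K, so ΔT = 26.60 K.
COP_Carnot = T_C/ΔT = 282.45/26.60 = 10.62.
η_II = COP_actual/COP_Carnot = 5.067/10.62 = 0.4772.

0.48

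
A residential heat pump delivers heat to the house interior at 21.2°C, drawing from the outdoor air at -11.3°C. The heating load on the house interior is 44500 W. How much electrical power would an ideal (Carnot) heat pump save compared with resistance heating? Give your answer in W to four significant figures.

39590 W

In absolute terms T_C = 261.85 K and T_H = 294.35 K, so ΔT = 32.50 K.
COP_Carnot = T_H/ΔT = 294.35/32.50 = 9.057.
Resistance heating needs Ẇ_res = Q̇_H = 44500 W; the reversible heat pump needs only Ẇ_hp = Q̇_H/COP = 4913 W.
Saving = 44500 − 4913 = 39590 W.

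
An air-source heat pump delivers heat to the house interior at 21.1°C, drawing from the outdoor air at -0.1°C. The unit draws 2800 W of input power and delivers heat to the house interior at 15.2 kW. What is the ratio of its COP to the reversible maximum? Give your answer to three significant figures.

0.391

Converting, Q̇_H = 15.20 kW = 15200 W, so COP_actual = Q̇_H/Ẇ = 15200/2800 = 5.429.
In absolute terms T_C = 273.05 K and T_H = 294.25 K, so ΔT = 21.20 K.
COP_Carnot = T_H/ΔT = 294.25/21.20 = 13.88.
η_II = COP_actual/COP_Carnot = 5.429/13.88 = 0.3911.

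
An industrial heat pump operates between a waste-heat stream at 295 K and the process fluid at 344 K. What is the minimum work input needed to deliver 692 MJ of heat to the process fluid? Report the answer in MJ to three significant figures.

The reservoir spacing is ΔT = 344 − 295 = 49.00 K.
The reversible limit is COP_HP = T_H/ΔT = 7.020, so W_min = Q_H/COP = Q_H·ΔT/T_H.
W_min = 692.0 × 49.00/344.00 = 98.57 MJ.

98.6 MJ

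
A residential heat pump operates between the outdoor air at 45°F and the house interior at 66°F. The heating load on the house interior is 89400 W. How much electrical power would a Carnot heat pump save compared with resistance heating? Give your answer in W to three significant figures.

85800 W

In absolute terms T_C = 280.37 K and T_H = 292.04 K, so ΔT = 11.67 K.
COP_Carnot = T_H/ΔT = 292.04/11.67 = 25.03.
Resistance heating needs Ẇ_res = Q̇_H = 89400 W; the reversible heat pump needs only Ẇ_hp = Q̇_H/COP = 3571 W.
Saving = 89400 − 3571 = 85830 W.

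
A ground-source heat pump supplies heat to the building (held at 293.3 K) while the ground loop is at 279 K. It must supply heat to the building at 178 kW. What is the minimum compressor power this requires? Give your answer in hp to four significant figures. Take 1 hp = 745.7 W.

The reservoir spacing is ΔT = 293.3 − 279 = 14.30 K.
COP_Carnot = T_H/ΔT = 293.30/14.30 = 20.51.
Ẇ_min = Q̇/COP_Carnot = 178.0/20.51 = 8.678 kW = 11.64 hp.

11.64 hp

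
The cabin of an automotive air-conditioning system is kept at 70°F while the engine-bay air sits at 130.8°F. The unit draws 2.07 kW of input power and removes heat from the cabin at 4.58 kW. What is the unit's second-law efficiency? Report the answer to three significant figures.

COP_actual = Q̇_C/Ẇ = 4.580/2.070 = 2.213.
In absolute terms T_C = 294.26 K and T_H = 328.04 K, so ΔT = 33.78 K.
COP_Carnot = T_C/ΔT = 294.26/33.78 = 8.712.
η_II = COP_actual/COP_Carnot = 2.213/8.712 = 0.2540.

0.254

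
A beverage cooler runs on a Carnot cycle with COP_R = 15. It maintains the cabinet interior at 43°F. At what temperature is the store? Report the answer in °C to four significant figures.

COP_R = T_C/(T_H − T_C) gives T_H − T_C = T_C/COP.
With T_C = 279.26 K, T_H = 279.26 × (1 + 1/15) = 297.88 K.
Converting, 297.88 K = 24.73°C.

24.73 °C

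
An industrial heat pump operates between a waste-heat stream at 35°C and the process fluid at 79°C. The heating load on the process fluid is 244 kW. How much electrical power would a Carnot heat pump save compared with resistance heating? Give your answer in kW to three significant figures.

214 kW

In absolute terms T_C = 308.15 K and T_H = 352.15 K, so ΔT = 44.00 K.
COP_Carnot = T_H/ΔT = 352.15/44.00 = 8.003.
Resistance heating needs Ẇ_res = Q̇_H = 244.0 kW; the reversible heat pump needs only Ẇ_hp = Q̇_H/COP = 30.49 kW.
Saving = 244.0 − 30.49 = 213.5 kW.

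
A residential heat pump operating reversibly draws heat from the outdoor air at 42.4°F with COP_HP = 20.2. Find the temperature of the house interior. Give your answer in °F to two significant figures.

69 °F

COP_HP = T_H/(T_H − T_C) rearranges to T_H = COP·T_C/(COP − 1).
With T_C = 278.93 K, T_H = 20.2 × 278.93/19.20 = 293.46 K.
Converting, 293.46 K = 68.55°F.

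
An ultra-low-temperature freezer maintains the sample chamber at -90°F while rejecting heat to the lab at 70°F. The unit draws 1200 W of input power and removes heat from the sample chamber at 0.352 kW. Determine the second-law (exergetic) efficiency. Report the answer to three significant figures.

0.127

Converting, Q̇_C = 0.3520 kW = 352.0 W, so COP_actual = Q̇_C/Ẇ = 352.0/1200 = 0.2933.
In absolute terms T_C = 205.37 K and T_H = 294.26 K, so ΔT = 88.89 K.
COP_Carnot = T_C/ΔT = 205.37/88.89 = 2.310.
η_II = COP_actual/COP_Carnot = 0.2933/2.310 = 0.1270.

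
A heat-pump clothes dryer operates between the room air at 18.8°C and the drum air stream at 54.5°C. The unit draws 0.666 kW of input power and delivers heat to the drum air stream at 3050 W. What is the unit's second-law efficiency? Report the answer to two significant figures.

Converting, Q̇_H = 3050 W = 3.050 kW, so COP_actual = Q̇_H/Ẇ = 3.050/0.6660 = 4.580.
In absolute terms T_C = 291.95 K and T_H = 327.65 K, so ΔT = 35.70 K.
COP_Carnot = T_H/ΔT = 327.65/35.70 = 9.178.
η_II = COP_actual/COP_Carnot = 4.580/9.178 = 0.4990.

0.50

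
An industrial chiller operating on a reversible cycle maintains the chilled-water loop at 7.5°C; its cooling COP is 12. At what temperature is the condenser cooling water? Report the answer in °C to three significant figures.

30.9 °C

COP_R = T_C/(T_H − T_C) gives T_H − T_C = T_C/COP.
With T_C = 280.65 K, T_H = 280.65 × (1 + 1/12) = 304.04 K.
Converting, 304.04 K = 30.89°C.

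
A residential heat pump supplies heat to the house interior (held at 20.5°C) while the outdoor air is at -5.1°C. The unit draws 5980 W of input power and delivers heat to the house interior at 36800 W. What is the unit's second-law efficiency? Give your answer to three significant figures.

COP_actual = Q̇_H/Ẇ = 36800/5980 = 6.154.
In absolute terms T_C = 268.05 K and T_H = 293.65 K, so ΔT = 25.60 K.
COP_Carnot = T_H/ΔT = 293.65/25.60 = 11.47.
η_II = COP_actual/COP_Carnot = 6.154/11.47 = 0.5365.

0.536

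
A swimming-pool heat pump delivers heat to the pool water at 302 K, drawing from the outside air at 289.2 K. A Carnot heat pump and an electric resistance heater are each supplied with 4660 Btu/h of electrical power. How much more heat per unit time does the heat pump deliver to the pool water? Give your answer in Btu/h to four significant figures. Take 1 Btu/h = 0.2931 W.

The reservoir spacing is ΔT = 302 − 289.2 = 12.80 K.
COP_Carnot = T_H/ΔT = 302.00/12.80 = 23.59.
The heat pump delivers Q̇_H = COP × Ẇ = 109900 Btu/h; the resistance heater delivers Ẇ = 4660 Btu/h.
Extra = (COP − 1)·Ẇ = 105300 Btu/h.

105300 Btu/h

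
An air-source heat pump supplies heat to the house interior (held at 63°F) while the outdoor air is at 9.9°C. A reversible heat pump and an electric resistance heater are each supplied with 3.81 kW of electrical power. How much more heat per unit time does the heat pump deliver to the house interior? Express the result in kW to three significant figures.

147 kW

In absolute terms T_C = 283.05 K and T_H = 290.37 K, so ΔT = 7.322 K.
COP_Carnot = T_H/ΔT = 290.37/7.322 = 39.66.
The heat pump delivers Q̇_H = COP × Ẇ = 151.1 kW; the resistance heater delivers Ẇ = 3.810 kW.
Extra = (COP − 1)·Ẇ = 147.3 kW.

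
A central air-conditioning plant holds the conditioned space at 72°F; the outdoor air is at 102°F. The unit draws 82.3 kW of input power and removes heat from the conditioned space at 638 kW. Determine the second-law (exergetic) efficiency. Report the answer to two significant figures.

COP_actual = Q̇_C/Ẇ = 638.0/82.30 = 7.752.
In absolute terms T_C = 295.37 K and T_H = 312.04 K, so ΔT = 16.67 K.
COP_Carnot = T_C/ΔT = 295.37/16.67 = 17.72.
η_II = COP_actual/COP_Carnot = 7.752/17.72 = 0.4374.

0.44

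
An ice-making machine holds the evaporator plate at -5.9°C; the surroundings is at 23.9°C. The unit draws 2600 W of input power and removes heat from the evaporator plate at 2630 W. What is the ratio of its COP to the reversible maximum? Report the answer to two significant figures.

0.11

COP_actual = Q̇_C/Ẇ = 2630/2600 = 1.012.
In absolute terms T_C = 267.25 K and T_H = 297.05 K, so ΔT = 29.80 K.
COP_Carnot = T_C/ΔT = 267.25/29.80 = 8.968.
η_II = COP_actual/COP_Carnot = 1.012/8.968 = 0.1128.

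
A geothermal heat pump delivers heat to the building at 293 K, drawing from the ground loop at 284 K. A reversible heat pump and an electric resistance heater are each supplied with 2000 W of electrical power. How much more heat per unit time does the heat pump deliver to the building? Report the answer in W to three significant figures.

63100 W

The reservoir spacing is ΔT = 293 − 284 = 9.000 K.
COP_Carnot = T_H/ΔT = 293.00/9.000 = 32.56.
The heat pump delivers Q̇_H = COP × Ẇ = 65110 W; the resistance heater delivers Ẇ = 2000 W.
Extra = (COP − 1)·Ẇ = 63110 W.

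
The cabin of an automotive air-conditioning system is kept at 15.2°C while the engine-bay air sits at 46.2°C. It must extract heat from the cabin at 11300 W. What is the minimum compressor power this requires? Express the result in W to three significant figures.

1210 W

In absolute terms T_C = 288.35 K and T_H = 319.35 K, so ΔT = 31.00 K.
COP_Carnot = T_C/ΔT = 288.35/31.00 = 9.302.
Ẇ_min = Q̇/COP_Carnot = 11300/9.302 = 1215 W.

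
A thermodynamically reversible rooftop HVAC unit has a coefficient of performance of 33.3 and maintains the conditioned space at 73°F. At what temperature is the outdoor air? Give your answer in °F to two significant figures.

COP_R = T_C/(T_H − T_C) gives T_H − T_C = T_C/COP.
With T_C = 295.93 K, T_H = 295.93 × (1 + 1/33.3) = 304.81 K.
Converting, 304.81 K = 89.00°F.

89 °F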